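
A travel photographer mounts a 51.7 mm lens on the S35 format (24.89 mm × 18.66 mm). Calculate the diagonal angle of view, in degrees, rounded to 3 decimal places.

Sensor diagonal = √(24.89² + 18.66²) = √967.7077 ≈ 31.1080 mm.
Angle of view α = 2·arctan(d/2f) with d = 31.1080 mm and f = 51.7 mm.
d/2f = 0.30085; arctan(0.30085) ≈ 16.7440°, so α ≈ 33.4879°.

33.488°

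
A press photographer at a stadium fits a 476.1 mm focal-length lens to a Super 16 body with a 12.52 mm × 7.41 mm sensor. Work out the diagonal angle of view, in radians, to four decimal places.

0.0306 rad

Sensor diagonal = √(12.52² + 7.41²) = √211.6585 ≈ 14.5485 mm.
Angle of view α = 2·arctan(d/2f) with d = 14.5485 mm and f = 476.1 mm.
d/2f = 0.01528; arctan(0.01528) ≈ 0.0153 rad, so α ≈ 0.0306 rad.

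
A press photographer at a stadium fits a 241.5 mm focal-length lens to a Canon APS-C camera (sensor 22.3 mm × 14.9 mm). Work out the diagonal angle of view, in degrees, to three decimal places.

Sensor diagonal = √(22.3² + 14.9²) = √719.3000 ≈ 26.8198 mm.
Angle of view α = 2·arctan(d/2f) with d = 26.8198 mm and f = 241.5 mm.
d/2f = 0.05553; arctan(0.05553) ≈ 3.1782°, so α ≈ 6.3565°.

6.356°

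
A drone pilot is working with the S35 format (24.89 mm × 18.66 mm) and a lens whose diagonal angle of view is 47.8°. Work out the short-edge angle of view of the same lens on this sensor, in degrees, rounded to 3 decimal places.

Sensor diagonal = √(24.89² + 18.66²) = √967.7077 ≈ 31.1080 mm.
From the diagonal AOV: f = 31.1080 / (2·tan(23.9°)) = 31.1080 / 0.88628 ≈ 35.0996 mm.
Short-edge AOV = 2·arctan(18.66 / (2 × 35.0996)) = 2·arctan(0.26582) ≈ 29.7717°.

29.772°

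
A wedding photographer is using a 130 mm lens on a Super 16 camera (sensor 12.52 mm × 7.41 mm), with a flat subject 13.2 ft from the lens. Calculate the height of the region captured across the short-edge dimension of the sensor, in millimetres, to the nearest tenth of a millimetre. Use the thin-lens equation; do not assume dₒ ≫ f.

221.9 mm

dₒ: 13.2 ft × 304.8 mm/ft = 4023.36 mm.
Similar triangles through the lens centre give W/dₒ = h/dᵢ; with 1/f = 1/dₒ + 1/dᵢ this gives W = h·(dₒ − f)/f.
W = 7.41 mm × (4023.36 − 130) / 130 = 7.41 × 29.9489 ≈ 221.922 mm.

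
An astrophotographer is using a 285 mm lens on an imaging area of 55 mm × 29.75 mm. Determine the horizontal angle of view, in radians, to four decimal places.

Angle of view α = 2·arctan(w/2f) with w = 55 mm and f = 285 mm.
w/2f = 0.09649; arctan(0.09649) ≈ 0.0962 rad, so α ≈ 0.1924 rad.

0.1924 rad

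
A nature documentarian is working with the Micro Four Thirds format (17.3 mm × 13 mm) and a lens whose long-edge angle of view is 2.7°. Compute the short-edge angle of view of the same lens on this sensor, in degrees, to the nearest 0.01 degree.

From the long-edge AOV: f = 17.3 / (2·tan(1.35°)) = 17.3 / 0.04713 ≈ 367.0495 mm.
Short-edge AOV = 2·arctan(13 / (2 × 367.0495)) = 2·arctan(0.01771) ≈ 2.0291°.

2.03°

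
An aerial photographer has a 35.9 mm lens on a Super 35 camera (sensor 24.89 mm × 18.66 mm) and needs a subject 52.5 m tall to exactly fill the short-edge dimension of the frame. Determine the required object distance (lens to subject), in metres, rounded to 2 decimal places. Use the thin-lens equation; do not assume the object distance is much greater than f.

101.04 m

W: 52.5 m = 52500 mm.
Magnification m = h/W = dᵢ/dₒ; combined with 1/f = 1/dₒ + 1/dᵢ this gives dₒ = f·(1 + W/h).
dₒ = 35.9 mm × (1 + 52500/18.66) = 35.9 × 2814.5048 ≈ 101040.723 mm = 101.041 m.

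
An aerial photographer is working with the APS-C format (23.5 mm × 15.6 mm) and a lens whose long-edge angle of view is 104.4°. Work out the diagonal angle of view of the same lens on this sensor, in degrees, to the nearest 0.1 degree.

From the long-edge AOV: f = 23.5 / (2·tan(52.2°)) = 23.5 / 2.57838 ≈ 9.1142 mm.
Sensor diagonal = √(23.5² + 15.6²) = √795.6100 ≈ 28.2066 mm.
Diagonal AOV = 2·arctan(28.2066 / (2 × 9.1142)) = 2·arctan(1.54739) ≈ 114.2549°.

114.3°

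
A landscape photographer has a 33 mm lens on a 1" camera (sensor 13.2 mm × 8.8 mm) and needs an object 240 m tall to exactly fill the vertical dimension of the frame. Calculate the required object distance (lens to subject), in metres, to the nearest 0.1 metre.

900.0 m

W: 240 m = 240000 mm.
Magnification m = h/W = dᵢ/dₒ; combined with 1/f = 1/dₒ + 1/dᵢ this gives dₒ = f·(1 + W/h).
dₒ = 33 mm × (1 + 240000/8.8) = 33 × 27273.7273 ≈ 900033.000 mm = 900.033 m.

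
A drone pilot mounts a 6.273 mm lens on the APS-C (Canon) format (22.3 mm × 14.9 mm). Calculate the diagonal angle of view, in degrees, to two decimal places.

129.86°

Sensor diagonal = √(22.3² + 14.9²) = √719.3000 ≈ 26.8198 mm.
Angle of view α = 2·arctan(d/2f) with d = 26.8198 mm and f = 6.273 mm.
d/2f = 2.13771; arctan(2.13771) ≈ 64.9303°, so α ≈ 129.8606°.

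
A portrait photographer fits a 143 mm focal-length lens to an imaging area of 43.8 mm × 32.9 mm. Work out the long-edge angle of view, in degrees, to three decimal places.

Angle of view α = 2·arctan(w/2f) with w = 43.8 mm and f = 143 mm.
w/2f = 0.15315; arctan(0.15315) ≈ 8.7070°, so α ≈ 17.4140°.

17.414°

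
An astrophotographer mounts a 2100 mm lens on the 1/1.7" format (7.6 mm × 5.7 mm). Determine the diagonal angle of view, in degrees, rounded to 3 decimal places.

Sensor diagonal = √(7.6² + 5.7²) = √90.2500 ≈ 9.5000 mm.
Angle of view α = 2·arctan(d/2f) with d = 9.5000 mm and f = 2100 mm.
d/2f = 0.00226; arctan(0.00226) ≈ 0.1296°, so α ≈ 0.2592°.

0.259°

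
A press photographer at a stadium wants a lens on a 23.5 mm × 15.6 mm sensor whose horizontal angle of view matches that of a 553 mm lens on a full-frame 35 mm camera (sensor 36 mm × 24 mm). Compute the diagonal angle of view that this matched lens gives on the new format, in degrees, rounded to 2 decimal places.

4.47°

Equal horizontal AOV ⇒ f₂ = f₁ · 23.5/36 = 553 × 0.65278 ≈ 360.9861 mm.
Sensor diagonal = √(23.5² + 15.6²) = √795.6100 ≈ 28.2066 mm.
Diagonal AOV on the new format = 2·arctan(28.2066 / (2 × 360.9861)) = 2·arctan(0.03907) ≈ 4.4747°.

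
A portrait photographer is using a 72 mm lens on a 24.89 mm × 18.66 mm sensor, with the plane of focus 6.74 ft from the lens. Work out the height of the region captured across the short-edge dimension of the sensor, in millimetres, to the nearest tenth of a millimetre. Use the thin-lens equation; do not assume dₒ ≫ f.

513.8 mm

dₒ: 6.74 ft × 304.8 mm/ft = 2054.35 mm.
Similar triangles through the lens centre give W/dₒ = h/dᵢ; with 1/f = 1/dₒ + 1/dᵢ this gives W = h·(dₒ − f)/f.
W = 18.66 mm × (2054.35 − 72) / 72 = 18.66 × 27.5327 ≈ 513.760 mm.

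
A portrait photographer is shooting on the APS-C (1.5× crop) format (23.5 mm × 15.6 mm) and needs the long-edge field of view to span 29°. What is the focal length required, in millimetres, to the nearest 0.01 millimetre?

45.43 mm

From α = 2·arctan(w/2f) we get f = w / (2·tan(α/2)).
With w = 23.5 mm and α/2 = 14.5°, tan(α/2) ≈ 0.25862, so f ≈ 23.5 / 0.51724 ≈ 45.4339 mm.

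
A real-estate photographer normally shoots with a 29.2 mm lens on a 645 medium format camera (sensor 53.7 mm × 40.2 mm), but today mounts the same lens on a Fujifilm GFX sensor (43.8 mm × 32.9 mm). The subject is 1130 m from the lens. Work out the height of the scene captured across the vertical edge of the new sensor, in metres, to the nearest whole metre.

The focal length stays 29.2 mm; the relevant sensor dimension is now h = 32.9 mm. Object distance dₒ = 1130 m = 1.13e+06 mm.
Thin-lens field height W = h·(dₒ − f)/f = 32.9 × (1.13e+06 − 29.2)/29.2 ≈ 1273152.032 mm = 1273.15 m.

1273 m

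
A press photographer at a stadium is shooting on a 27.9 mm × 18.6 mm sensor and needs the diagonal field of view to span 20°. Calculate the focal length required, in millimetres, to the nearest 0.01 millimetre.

Sensor diagonal = √(27.9² + 18.6²) = √1124.3700 ≈ 33.5316 mm.
From α = 2·arctan(d/2f) we get f = d / (2·tan(α/2)).
With d = 33.5316 mm and α/2 = 10°, tan(α/2) ≈ 0.17633, so f ≈ 33.5316 / 0.35265 ≈ 95.0837 mm.

95.08 mm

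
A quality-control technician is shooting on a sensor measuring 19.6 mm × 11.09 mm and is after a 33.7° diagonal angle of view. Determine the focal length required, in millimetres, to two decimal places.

Sensor diagonal = √(19.6² + 11.09²) = √507.1481 ≈ 22.5199 mm.
From α = 2·arctan(d/2f) we get f = d / (2·tan(α/2)).
With d = 22.5199 mm and α/2 = 16.85°, tan(α/2) ≈ 0.30287, so f ≈ 22.5199 / 0.60574 ≈ 37.1776 mm.

37.18 mm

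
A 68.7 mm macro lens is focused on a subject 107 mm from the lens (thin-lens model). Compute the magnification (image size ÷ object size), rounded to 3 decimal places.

Thin lens: 1/f = 1/dₒ + 1/dᵢ → 1/dᵢ = 1/68.7 − 1/107 = 0.0052102 mm⁻¹, so dᵢ ≈ 191.9295 mm.
Magnification m = dᵢ/dₒ = 191.9295/107 ≈ 1.79373.

1.794×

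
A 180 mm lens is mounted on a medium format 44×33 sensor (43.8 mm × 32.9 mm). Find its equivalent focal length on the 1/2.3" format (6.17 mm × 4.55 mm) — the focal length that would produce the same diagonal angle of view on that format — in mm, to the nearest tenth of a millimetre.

25.2 mm

Sensor diagonal = √(43.8² + 32.9²) = √3000.8500 ≈ 54.7800 mm.
Sensor diagonal = √(6.17² + 4.55²) = √58.7714 ≈ 7.6663 mm.
Equal angle of view means equal diagonal/f ratio, so f₂ = f₁ · (diagonal₂/diagonal₁) = 180 × 7.6663/54.7800.
f₂ = 180 × 0.13995 ≈ 25.190 mm.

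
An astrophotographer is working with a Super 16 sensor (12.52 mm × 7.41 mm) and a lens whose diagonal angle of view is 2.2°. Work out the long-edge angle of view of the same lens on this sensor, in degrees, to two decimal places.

1.89°

Sensor diagonal = √(12.52² + 7.41²) = √211.6585 ≈ 14.5485 mm.
From the diagonal AOV: f = 14.5485 / (2·tan(1.1°)) = 14.5485 / 0.03840 ≈ 378.8475 mm.
Long-edge AOV = 2·arctan(12.52 / (2 × 378.8475)) = 2·arctan(0.01652) ≈ 1.8933°.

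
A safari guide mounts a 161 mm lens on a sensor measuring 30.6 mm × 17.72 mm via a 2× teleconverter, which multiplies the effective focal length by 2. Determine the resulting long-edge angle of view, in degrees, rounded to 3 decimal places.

5.441°

Effective focal length f = 161 × 2 = 322 mm.
α = 2·arctan(30.6 / (2 × 322)) = 2·arctan(0.04752) ≈ 5.4408°.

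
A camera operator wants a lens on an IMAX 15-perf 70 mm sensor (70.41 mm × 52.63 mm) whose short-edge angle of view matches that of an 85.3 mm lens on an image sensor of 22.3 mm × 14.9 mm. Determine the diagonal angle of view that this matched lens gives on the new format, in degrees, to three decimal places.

16.599°

Equal short-edge AOV ⇒ f₂ = f₁ · 52.63/14.9 = 85.3 × 3.53221 ≈ 301.2979 mm.
Sensor diagonal = √(70.41² + 52.63²) = √7727.4850 ≈ 87.9061 mm.
Diagonal AOV on the new format = 2·arctan(87.9061 / (2 × 301.2979)) = 2·arctan(0.14588) ≈ 16.5994°.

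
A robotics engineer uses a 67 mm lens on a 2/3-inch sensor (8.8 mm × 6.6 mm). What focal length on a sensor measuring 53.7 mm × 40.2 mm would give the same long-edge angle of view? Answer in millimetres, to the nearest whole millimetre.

409 mm

Equal angle of view means equal width/f ratio, so f₂ = f₁ · (width₂/width₁) = 67 × 53.7/8.8.
f₂ = 67 × 6.10227 ≈ 408.852 mm.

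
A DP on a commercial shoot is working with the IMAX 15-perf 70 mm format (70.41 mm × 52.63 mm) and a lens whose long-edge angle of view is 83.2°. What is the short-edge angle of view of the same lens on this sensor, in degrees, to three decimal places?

67.140°

From the long-edge AOV: f = 70.41 / (2·tan(41.6°)) = 70.41 / 1.77568 ≈ 39.6523 mm.
Short-edge AOV = 2·arctan(52.63 / (2 × 39.6523)) = 2·arctan(0.66364) ≈ 67.1399°.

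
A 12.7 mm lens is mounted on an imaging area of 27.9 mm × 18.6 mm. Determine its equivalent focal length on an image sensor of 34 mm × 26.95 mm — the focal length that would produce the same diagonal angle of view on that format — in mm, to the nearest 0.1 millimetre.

16.4 mm

Sensor diagonal = √(27.9² + 18.6²) = √1124.3700 ≈ 33.5316 mm.
Sensor diagonal = √(34² + 26.95²) = √1882.3025 ≈ 43.3855 mm.
Equal angle of view means equal diagonal/f ratio, so f₂ = f₁ · (diagonal₂/diagonal₁) = 12.7 × 43.3855/33.5316.
f₂ = 12.7 × 1.29387 ≈ 16.432 mm.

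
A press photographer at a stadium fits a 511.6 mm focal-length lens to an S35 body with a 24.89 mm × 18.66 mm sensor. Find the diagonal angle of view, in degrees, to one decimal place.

Sensor diagonal = √(24.89² + 18.66²) = √967.7077 ≈ 31.1080 mm.
Angle of view α = 2·arctan(d/2f) with d = 31.1080 mm and f = 511.6 mm.
d/2f = 0.03040; arctan(0.03040) ≈ 1.7414°, so α ≈ 3.4828°.

3.5°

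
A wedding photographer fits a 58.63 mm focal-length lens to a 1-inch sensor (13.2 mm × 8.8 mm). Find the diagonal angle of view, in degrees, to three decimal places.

Sensor diagonal = √(13.2² + 8.8²) = √251.6800 ≈ 15.8644 mm.
Angle of view α = 2·arctan(d/2f) with d = 15.8644 mm and f = 58.63 mm.
d/2f = 0.13529; arctan(0.13529) ≈ 7.7049°, so α ≈ 15.4098°.

15.410°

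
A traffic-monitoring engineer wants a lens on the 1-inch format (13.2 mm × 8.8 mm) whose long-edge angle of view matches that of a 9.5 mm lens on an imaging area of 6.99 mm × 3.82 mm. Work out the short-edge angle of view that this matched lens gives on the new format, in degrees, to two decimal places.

Equal long-edge AOV ⇒ f₂ = f₁ · 13.2/6.99 = 9.5 × 1.88841 ≈ 17.9399 mm.
Short-edge AOV on the new format = 2·arctan(8.8 / (2 × 17.9399)) = 2·arctan(0.24526) ≈ 27.5610°.

27.56°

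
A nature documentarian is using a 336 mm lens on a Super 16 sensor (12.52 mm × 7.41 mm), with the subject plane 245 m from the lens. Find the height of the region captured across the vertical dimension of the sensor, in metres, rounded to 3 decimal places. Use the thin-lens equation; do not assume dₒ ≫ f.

5.396 m

dₒ: 245 m = 245000 mm.
Similar triangles through the lens centre give W/dₒ = h/dᵢ; with 1/f = 1/dₒ + 1/dᵢ this gives W = h·(dₒ − f)/f.
W = 7.41 mm × (245000 − 336) / 336 = 7.41 × 728.1667 ≈ 5395.715 mm = 5.39572 m.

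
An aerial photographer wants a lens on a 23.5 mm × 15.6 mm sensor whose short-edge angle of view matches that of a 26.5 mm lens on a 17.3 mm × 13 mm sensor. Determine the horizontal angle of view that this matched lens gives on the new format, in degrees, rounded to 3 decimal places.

40.558°

Equal short-edge AOV ⇒ f₂ = f₁ · 15.6/13 = 26.5 × 1.20000 ≈ 31.8000 mm.
Horizontal AOV on the new format = 2·arctan(23.5 / (2 × 31.8000)) = 2·arctan(0.36950) ≈ 40.5582°.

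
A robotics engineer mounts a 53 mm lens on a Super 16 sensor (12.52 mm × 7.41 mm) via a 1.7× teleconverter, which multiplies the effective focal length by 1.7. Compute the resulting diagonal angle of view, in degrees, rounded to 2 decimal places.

Effective focal length f = 53 × 1.7 = 90.1 mm.
Sensor diagonal = √(12.52² + 7.41²) = √211.6585 ≈ 14.5485 mm.
α = 2·arctan(14.548 / (2 × 90.1)) = 2·arctan(0.08074) ≈ 9.2316°.

9.23°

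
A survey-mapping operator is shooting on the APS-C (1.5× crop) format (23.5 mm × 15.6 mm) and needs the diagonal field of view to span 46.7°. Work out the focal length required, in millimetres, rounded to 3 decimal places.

Sensor diagonal = √(23.5² + 15.6²) = √795.6100 ≈ 28.2066 mm.
From α = 2·arctan(d/2f) we get f = d / (2·tan(α/2)).
With d = 28.2066 mm and α/2 = 23.35°, tan(α/2) ≈ 0.43170, so f ≈ 28.2066 / 0.86341 ≈ 32.6689 mm.

32.669 mm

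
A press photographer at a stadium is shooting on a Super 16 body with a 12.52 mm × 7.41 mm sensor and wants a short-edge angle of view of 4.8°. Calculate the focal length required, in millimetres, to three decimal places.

88.399 mm

From α = 2·arctan(h/2f) we get f = h / (2·tan(α/2)).
With h = 7.41 mm and α/2 = 2.4°, tan(α/2) ≈ 0.04191, so f ≈ 7.41 / 0.08382 ≈ 88.3986 mm.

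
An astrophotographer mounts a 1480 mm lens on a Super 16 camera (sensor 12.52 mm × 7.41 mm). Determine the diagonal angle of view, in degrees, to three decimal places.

0.563°

Sensor diagonal = √(12.52² + 7.41²) = √211.6585 ≈ 14.5485 mm.
Angle of view α = 2·arctan(d/2f) with d = 14.5485 mm and f = 1480 mm.
d/2f = 0.00492; arctan(0.00492) ≈ 0.2816°, so α ≈ 0.5632°.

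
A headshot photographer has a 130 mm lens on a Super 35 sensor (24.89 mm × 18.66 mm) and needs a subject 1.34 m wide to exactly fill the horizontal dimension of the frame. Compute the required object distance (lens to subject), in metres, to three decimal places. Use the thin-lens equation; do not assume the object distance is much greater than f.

7.129 m

W: 1.34 m = 1340 mm.
Magnification m = w/W = dᵢ/dₒ; combined with 1/f = 1/dₒ + 1/dᵢ this gives dₒ = f·(1 + W/w).
dₒ = 130 mm × (1 + 1340/24.89) = 130 × 54.8369 ≈ 7128.795 mm = 7.12879 m.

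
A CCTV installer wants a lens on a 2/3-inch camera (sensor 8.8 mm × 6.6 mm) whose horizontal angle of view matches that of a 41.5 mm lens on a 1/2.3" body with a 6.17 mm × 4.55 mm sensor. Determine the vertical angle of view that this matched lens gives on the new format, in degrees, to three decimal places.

Equal horizontal AOV ⇒ f₂ = f₁ · 8.8/6.17 = 41.5 × 1.42626 ≈ 59.1896 mm.
Vertical AOV on the new format = 2·arctan(6.6 / (2 × 59.1896)) = 2·arctan(0.05575) ≈ 6.3822°.

6.382°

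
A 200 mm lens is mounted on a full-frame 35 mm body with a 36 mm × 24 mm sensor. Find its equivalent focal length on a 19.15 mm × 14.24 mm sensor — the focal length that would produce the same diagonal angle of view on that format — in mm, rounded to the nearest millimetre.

110 mm

Sensor diagonal = √(36² + 24²) = √1872.0000 ≈ 43.2666 mm.
Sensor diagonal = √(19.15² + 14.24²) = √569.5001 ≈ 23.8642 mm.
Equal angle of view means equal diagonal/f ratio, so f₂ = f₁ · (diagonal₂/diagonal₁) = 200 × 23.8642/43.2666.
f₂ = 200 × 0.55156 ≈ 110.312 mm.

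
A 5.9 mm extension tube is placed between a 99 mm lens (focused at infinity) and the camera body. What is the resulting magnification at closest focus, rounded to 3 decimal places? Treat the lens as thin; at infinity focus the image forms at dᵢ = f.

0.060×

The tube moves the image plane from f to f + e, so dᵢ = 99 + 5.9 = 104.9 mm. Focus is achieved when 1/f = 1/dₒ + 1/dᵢ, giving dₒ = 1/(1/f − 1/(f+e)).
Magnification m = dᵢ/dₒ = (f+e)·(1/f − 1/(f+e)) = e/f = 5.9/99 ≈ 0.0596.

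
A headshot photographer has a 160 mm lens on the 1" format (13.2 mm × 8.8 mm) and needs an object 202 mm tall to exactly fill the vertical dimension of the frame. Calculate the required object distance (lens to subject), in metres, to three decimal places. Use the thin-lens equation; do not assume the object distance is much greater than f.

3.833 m

Magnification m = h/W = dᵢ/dₒ; combined with 1/f = 1/dₒ + 1/dᵢ this gives dₒ = f·(1 + W/h).
dₒ = 160 mm × (1 + 202/8.8) = 160 × 23.9545 ≈ 3832.727 mm = 3.83273 m.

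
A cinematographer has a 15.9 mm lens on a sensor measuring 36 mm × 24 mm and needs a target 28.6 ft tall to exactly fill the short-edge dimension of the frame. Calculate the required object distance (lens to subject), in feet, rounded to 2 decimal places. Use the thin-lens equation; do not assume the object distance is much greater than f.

W: 28.6 ft × 304.8 mm/ft = 8717.28 mm.
Magnification m = h/W = dᵢ/dₒ; combined with 1/f = 1/dₒ + 1/dᵢ this gives dₒ = f·(1 + W/h).
dₒ = 15.9 mm × (1 + 8717.28/24) = 15.9 × 364.2200 ≈ 5791.098 mm = 5791.098/304.8 ft = 18.9997 ft.

19.00 ft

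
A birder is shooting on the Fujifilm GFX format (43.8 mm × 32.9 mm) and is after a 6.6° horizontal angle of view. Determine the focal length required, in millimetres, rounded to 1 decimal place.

From α = 2·arctan(w/2f) we get f = w / (2·tan(α/2)).
With w = 43.8 mm and α/2 = 3.3°, tan(α/2) ≈ 0.05766, so f ≈ 43.8 / 0.11532 ≈ 379.8151 mm.

379.8 mm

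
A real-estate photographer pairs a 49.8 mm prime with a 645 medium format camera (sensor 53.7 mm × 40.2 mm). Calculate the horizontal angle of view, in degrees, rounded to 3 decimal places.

56.663°

Angle of view α = 2·arctan(w/2f) with w = 53.7 mm and f = 49.8 mm.
w/2f = 0.53916; arctan(0.53916) ≈ 28.3316°, so α ≈ 56.6632°.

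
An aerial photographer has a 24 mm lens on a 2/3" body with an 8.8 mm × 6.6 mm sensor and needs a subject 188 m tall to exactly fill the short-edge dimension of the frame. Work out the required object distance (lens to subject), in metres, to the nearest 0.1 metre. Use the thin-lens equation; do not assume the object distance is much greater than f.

W: 188 m = 188000 mm.
Magnification m = h/W = dᵢ/dₒ; combined with 1/f = 1/dₒ + 1/dᵢ this gives dₒ = f·(1 + W/h).
dₒ = 24 mm × (1 + 188000/6.6) = 24 × 28485.8485 ≈ 683660.364 mm = 683.66 m.

683.7 m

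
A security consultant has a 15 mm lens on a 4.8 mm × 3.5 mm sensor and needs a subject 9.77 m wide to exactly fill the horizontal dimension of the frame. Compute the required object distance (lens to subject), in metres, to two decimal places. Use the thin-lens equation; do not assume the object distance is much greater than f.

W: 9.77 m = 9770 mm.
Magnification m = w/W = dᵢ/dₒ; combined with 1/f = 1/dₒ + 1/dᵢ this gives dₒ = f·(1 + W/w).
dₒ = 15 mm × (1 + 9770/4.8) = 15 × 2036.4167 ≈ 30546.250 mm = 30.5463 m.

30.55 m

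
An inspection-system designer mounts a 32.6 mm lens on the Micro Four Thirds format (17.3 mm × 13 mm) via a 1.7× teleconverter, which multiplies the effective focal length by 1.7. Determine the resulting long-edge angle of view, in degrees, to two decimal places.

17.74°

Effective focal length f = 32.6 × 1.7 = 55.42 mm.
α = 2·arctan(17.3 / (2 × 55.42)) = 2·arctan(0.15608) ≈ 17.7424°.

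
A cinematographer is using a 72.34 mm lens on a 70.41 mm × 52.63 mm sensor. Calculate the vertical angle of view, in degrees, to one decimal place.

Angle of view α = 2·arctan(h/2f) with h = 52.63 mm and f = 72.34 mm.
h/2f = 0.36377; arctan(0.36377) ≈ 19.9898°, so α ≈ 39.9796°.

40.0°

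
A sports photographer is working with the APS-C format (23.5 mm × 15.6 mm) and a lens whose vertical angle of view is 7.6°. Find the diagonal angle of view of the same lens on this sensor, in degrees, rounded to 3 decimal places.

13.696°

From the vertical AOV: f = 15.6 / (2·tan(3.8°)) = 15.6 / 0.13284 ≈ 117.4346 mm.
Sensor diagonal = √(23.5² + 15.6²) = √795.6100 ≈ 28.2066 mm.
Diagonal AOV = 2·arctan(28.2066 / (2 × 117.4346)) = 2·arctan(0.12009) ≈ 13.6962°.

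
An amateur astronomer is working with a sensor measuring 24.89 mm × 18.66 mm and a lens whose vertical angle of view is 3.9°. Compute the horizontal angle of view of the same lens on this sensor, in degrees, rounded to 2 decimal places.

5.20°

From the vertical AOV: f = 18.66 / (2·tan(1.95°)) = 18.66 / 0.06809 ≈ 274.0324 mm.
Horizontal AOV = 2·arctan(24.89 / (2 × 274.0324)) = 2·arctan(0.04541) ≈ 5.2005°.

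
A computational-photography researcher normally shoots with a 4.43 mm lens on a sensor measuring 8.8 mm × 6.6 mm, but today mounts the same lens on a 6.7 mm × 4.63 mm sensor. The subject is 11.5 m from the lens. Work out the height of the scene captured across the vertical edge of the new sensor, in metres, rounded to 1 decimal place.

The focal length stays 4.43 mm; the relevant sensor dimension is now h = 4.63 mm. Object distance dₒ = 11.5 m = 11500 mm.
Thin-lens field height W = h·(dₒ − f)/f = 4.63 × (11500 − 4.43)/4.43 ≈ 12014.557 mm = 12.0146 m.

12.0 m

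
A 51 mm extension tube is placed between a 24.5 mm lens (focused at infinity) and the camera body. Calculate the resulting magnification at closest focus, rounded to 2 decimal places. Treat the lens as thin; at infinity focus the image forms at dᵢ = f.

The tube moves the image plane from f to f + e, so dᵢ = 24.5 + 51 = 75.5 mm. Focus is achieved when 1/f = 1/dₒ + 1/dᵢ, giving dₒ = 1/(1/f − 1/(f+e)).
Magnification m = dᵢ/dₒ = (f+e)·(1/f − 1/(f+e)) = e/f = 51/24.5 ≈ 2.0816.

2.08×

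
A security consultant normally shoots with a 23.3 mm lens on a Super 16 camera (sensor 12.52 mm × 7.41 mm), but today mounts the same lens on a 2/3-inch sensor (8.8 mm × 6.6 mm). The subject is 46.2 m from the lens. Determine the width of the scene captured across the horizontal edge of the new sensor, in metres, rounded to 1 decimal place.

The focal length stays 23.3 mm; the relevant sensor dimension is now w = 8.8 mm. Object distance dₒ = 46.2 m = 46200 mm.
Thin-lens field width W = w·(dₒ − f)/f = 8.8 × (46200 − 23.3)/23.3 ≈ 17440.127 mm = 17.4401 m.

17.4 m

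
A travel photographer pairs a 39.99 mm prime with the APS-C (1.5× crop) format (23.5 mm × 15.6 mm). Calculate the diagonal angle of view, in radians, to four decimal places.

Sensor diagonal = √(23.5² + 15.6²) = √795.6100 ≈ 28.2066 mm.
Angle of view α = 2·arctan(d/2f) with d = 28.2066 mm and f = 39.99 mm.
d/2f = 0.35267; arctan(0.35267) ≈ 0.3391 rad, so α ≈ 0.6781 rad.

0.6781 rad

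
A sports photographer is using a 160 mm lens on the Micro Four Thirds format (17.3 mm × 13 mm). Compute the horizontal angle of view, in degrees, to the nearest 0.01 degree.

Angle of view α = 2·arctan(w/2f) with w = 17.3 mm and f = 160 mm.
w/2f = 0.05406; arctan(0.05406) ≈ 3.0945°, so α ≈ 6.1891°.

6.19°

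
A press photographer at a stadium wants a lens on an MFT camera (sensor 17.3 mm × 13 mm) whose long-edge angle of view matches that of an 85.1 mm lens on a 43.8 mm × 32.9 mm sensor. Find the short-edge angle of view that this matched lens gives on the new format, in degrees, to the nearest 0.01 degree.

21.89°

Equal long-edge AOV ⇒ f₂ = f₁ · 17.3/43.8 = 85.1 × 0.39498 ≈ 33.6126 mm.
Short-edge AOV on the new format = 2·arctan(13 / (2 × 33.6126)) = 2·arctan(0.19338) ≈ 21.8895°.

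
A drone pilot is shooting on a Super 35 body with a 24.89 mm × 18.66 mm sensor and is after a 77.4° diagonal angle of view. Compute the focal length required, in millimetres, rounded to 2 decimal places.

Sensor diagonal = √(24.89² + 18.66²) = √967.7077 ≈ 31.1080 mm.
From α = 2·arctan(d/2f) we get f = d / (2·tan(α/2)).
With d = 31.1080 mm and α/2 = 38.7°, tan(α/2) ≈ 0.80115, so f ≈ 31.1080 / 1.60230 ≈ 19.4146 mm.

19.41 mm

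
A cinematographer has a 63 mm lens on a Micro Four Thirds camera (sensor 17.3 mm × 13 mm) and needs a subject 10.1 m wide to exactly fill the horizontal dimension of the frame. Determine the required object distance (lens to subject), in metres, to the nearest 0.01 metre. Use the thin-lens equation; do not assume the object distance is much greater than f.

36.84 m

W: 10.1 m = 10100 mm.
Magnification m = w/W = dᵢ/dₒ; combined with 1/f = 1/dₒ + 1/dᵢ this gives dₒ = f·(1 + W/w).
dₒ = 63 mm × (1 + 10100/17.3) = 63 × 584.8150 ≈ 36843.347 mm = 36.8433 m.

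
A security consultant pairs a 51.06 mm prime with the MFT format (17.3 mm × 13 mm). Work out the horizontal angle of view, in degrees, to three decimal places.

Angle of view α = 2·arctan(w/2f) with w = 17.3 mm and f = 51.06 mm.
w/2f = 0.16941; arctan(0.16941) ≈ 9.6151°, so α ≈ 19.2302°.

19.230°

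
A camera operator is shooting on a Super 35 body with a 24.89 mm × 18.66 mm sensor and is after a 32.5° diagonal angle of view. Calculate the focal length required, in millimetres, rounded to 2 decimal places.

53.36 mm

Sensor diagonal = √(24.89² + 18.66²) = √967.7077 ≈ 31.1080 mm.
From α = 2·arctan(d/2f) we get f = d / (2·tan(α/2)).
With d = 31.1080 mm and α/2 = 16.25°, tan(α/2) ≈ 0.29147, so f ≈ 31.1080 / 0.58295 ≈ 53.3634 mm.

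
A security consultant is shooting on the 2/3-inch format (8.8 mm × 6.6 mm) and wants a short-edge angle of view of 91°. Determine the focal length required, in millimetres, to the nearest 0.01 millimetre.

3.24 mm

From α = 2·arctan(h/2f) we get f = h / (2·tan(α/2)).
With h = 6.6 mm and α/2 = 45.5°, tan(α/2) ≈ 1.01761, so f ≈ 6.6 / 2.03521 ≈ 3.2429 mm.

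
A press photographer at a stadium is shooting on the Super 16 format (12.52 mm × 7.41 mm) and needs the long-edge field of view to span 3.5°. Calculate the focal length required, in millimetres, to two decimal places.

204.89 mm

From α = 2·arctan(w/2f) we get f = w / (2·tan(α/2)).
With w = 12.52 mm and α/2 = 1.75°, tan(α/2) ≈ 0.03055, so f ≈ 12.52 / 0.06111 ≈ 204.8915 mm.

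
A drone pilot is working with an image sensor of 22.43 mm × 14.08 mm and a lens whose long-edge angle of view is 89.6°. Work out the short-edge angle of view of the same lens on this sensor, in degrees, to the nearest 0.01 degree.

From the long-edge AOV: f = 22.43 / (2·tan(44.8°)) = 22.43 / 1.98609 ≈ 11.2936 mm.
Short-edge AOV = 2·arctan(14.08 / (2 × 11.2936)) = 2·arctan(0.62336) ≈ 63.8758°.

63.88°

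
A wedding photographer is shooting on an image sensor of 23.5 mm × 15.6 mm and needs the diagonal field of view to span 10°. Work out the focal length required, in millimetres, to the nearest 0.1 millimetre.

161.2 mm

Sensor diagonal = √(23.5² + 15.6²) = √795.6100 ≈ 28.2066 mm.
From α = 2·arctan(d/2f) we get f = d / (2·tan(α/2)).
With d = 28.2066 mm and α/2 = 5°, tan(α/2) ≈ 0.08749, so f ≈ 28.2066 / 0.17498 ≈ 161.2012 mm.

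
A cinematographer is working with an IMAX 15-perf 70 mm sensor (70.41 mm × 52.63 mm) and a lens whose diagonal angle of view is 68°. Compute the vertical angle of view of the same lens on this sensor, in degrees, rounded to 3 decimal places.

Sensor diagonal = √(70.41² + 52.63²) = √7727.4850 ≈ 87.9061 mm.
From the diagonal AOV: f = 87.9061 / (2·tan(34°)) = 87.9061 / 1.34902 ≈ 65.1631 mm.
Vertical AOV = 2·arctan(52.63 / (2 × 65.1631)) = 2·arctan(0.40383) ≈ 43.9810°.

43.981°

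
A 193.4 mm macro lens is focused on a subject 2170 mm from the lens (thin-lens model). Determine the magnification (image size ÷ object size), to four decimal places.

0.0978×

Thin lens: 1/f = 1/dₒ + 1/dᵢ → 1/dᵢ = 1/193.4 − 1/2170 = 0.0047098 mm⁻¹, so dᵢ ≈ 212.3232 mm.
Magnification m = dᵢ/dₒ = 212.3232/2170 ≈ 0.09784.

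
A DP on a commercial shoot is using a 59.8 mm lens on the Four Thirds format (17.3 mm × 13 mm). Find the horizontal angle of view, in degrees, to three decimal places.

Angle of view α = 2·arctan(w/2f) with w = 17.3 mm and f = 59.8 mm.
w/2f = 0.14465; arctan(0.14465) ≈ 8.2307°, so α ≈ 16.4614°.

16.461°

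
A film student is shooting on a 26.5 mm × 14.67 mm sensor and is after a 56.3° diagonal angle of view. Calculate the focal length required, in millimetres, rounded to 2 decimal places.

28.30 mm

Sensor diagonal = √(26.5² + 14.67²) = √917.4589 ≈ 30.2896 mm.
From α = 2·arctan(d/2f) we get f = d / (2·tan(α/2)).
With d = 30.2896 mm and α/2 = 28.15°, tan(α/2) ≈ 0.53507, so f ≈ 30.2896 / 1.07014 ≈ 28.3042 mm.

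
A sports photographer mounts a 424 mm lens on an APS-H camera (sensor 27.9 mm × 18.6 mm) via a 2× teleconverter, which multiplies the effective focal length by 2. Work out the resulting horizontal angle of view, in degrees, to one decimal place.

Effective focal length f = 424 × 2 = 848 mm.
α = 2·arctan(27.9 / (2 × 848)) = 2·arctan(0.01645) ≈ 1.8849°.

1.9°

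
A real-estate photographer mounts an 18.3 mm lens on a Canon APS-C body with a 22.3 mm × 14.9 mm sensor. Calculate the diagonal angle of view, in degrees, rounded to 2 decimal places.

72.47°

Sensor diagonal = √(22.3² + 14.9²) = √719.3000 ≈ 26.8198 mm.
Angle of view α = 2·arctan(d/2f) with d = 26.8198 mm and f = 18.3 mm.
d/2f = 0.73278; arctan(0.73278) ≈ 36.2332°, so α ≈ 72.4665°.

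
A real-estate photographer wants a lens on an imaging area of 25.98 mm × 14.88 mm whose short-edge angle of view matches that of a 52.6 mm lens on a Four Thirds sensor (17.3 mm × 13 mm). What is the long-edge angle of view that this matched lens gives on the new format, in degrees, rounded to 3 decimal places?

24.351°

Equal short-edge AOV ⇒ f₂ = f₁ · 14.88/13 = 52.6 × 1.14462 ≈ 60.2068 mm.
Long-edge AOV on the new format = 2·arctan(25.98 / (2 × 60.2068)) = 2·arctan(0.21576) ≈ 24.3506°.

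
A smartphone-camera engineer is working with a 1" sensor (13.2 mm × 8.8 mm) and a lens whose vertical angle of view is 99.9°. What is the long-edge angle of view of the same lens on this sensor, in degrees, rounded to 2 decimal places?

From the vertical AOV: f = 8.8 / (2·tan(49.95°)) = 8.8 / 2.37929 ≈ 3.6986 mm.
Long-edge AOV = 2·arctan(13.2 / (2 × 3.6986)) = 2·arctan(1.78447) ≈ 121.4682°.

121.47°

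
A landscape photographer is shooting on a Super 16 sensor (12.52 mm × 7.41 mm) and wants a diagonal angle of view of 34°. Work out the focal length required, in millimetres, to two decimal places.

Sensor diagonal = √(12.52² + 7.41²) = √211.6585 ≈ 14.5485 mm.
From α = 2·arctan(d/2f) we get f = d / (2·tan(α/2)).
With d = 14.5485 mm and α/2 = 17°, tan(α/2) ≈ 0.30573, so f ≈ 14.5485 / 0.61146 ≈ 23.7930 mm.

23.79 mm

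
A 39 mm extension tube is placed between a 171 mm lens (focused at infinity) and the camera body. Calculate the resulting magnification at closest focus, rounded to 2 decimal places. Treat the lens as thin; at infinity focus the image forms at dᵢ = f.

0.23×

The tube moves the image plane from f to f + e, so dᵢ = 171 + 39 = 210 mm. Focus is achieved when 1/f = 1/dₒ + 1/dᵢ, giving dₒ = 1/(1/f − 1/(f+e)).
Magnification m = dᵢ/dₒ = (f+e)·(1/f − 1/(f+e)) = e/f = 39/171 ≈ 0.2281.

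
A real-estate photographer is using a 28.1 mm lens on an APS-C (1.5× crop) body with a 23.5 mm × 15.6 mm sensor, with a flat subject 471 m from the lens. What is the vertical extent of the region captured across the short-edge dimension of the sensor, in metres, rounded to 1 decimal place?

dₒ: 471 m = 471000 mm.
Similar triangles through the lens centre give W/dₒ = h/dᵢ; with 1/f = 1/dₒ + 1/dᵢ this gives W = h·(dₒ − f)/f.
W = 15.6 mm × (471000 − 28.1) / 28.1 = 15.6 × 16760.5658 ≈ 261464.827 mm = 261.465 m.

261.5 m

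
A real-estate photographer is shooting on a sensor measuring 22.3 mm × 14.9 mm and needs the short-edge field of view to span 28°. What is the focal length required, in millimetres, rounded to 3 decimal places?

29.880 mm

From α = 2·arctan(h/2f) we get f = h / (2·tan(α/2)).
With h = 14.9 mm and α/2 = 14°, tan(α/2) ≈ 0.24933, so f ≈ 14.9 / 0.49866 ≈ 29.8803 mm.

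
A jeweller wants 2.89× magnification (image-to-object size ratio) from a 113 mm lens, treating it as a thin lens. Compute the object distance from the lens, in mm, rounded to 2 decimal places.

With m = dᵢ/dₒ and 1/f = 1/dₒ + 1/dᵢ, substituting dᵢ = m·dₒ gives 1/f = (1 + 1/m)/dₒ, hence dₒ = f·(1 + 1/m).
dₒ = 113 × (1 + 1/2.89) = 113 × 1.34602 ≈ 152.100 mm.

152.10 mm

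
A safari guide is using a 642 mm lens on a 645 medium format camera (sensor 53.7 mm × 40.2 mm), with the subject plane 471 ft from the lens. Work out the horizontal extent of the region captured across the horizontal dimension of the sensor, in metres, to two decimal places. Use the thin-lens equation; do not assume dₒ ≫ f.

dₒ: 471 ft × 304.8 mm/ft = 143560.80 mm.
Similar triangles through the lens centre give W/dₒ = w/dᵢ; with 1/f = 1/dₒ + 1/dᵢ this gives W = w·(dₒ − f)/f.
W = 53.7 mm × (143561 − 642) / 642 = 53.7 × 222.6149 ≈ 11954.423 mm = 11.9544 m.

11.95 m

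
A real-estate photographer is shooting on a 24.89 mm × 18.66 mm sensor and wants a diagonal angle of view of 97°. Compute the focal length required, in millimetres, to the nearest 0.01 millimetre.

Sensor diagonal = √(24.89² + 18.66²) = √967.7077 ≈ 31.1080 mm.
From α = 2·arctan(d/2f) we get f = d / (2·tan(α/2)).
With d = 31.1080 mm and α/2 = 48.5°, tan(α/2) ≈ 1.13029, so f ≈ 31.1080 / 2.26059 ≈ 13.7610 mm.

13.76 mm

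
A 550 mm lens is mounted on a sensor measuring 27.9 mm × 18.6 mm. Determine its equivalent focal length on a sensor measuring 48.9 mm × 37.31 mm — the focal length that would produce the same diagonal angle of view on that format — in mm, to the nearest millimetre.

1009 mm

Sensor diagonal = √(27.9² + 18.6²) = √1124.3700 ≈ 33.5316 mm.
Sensor diagonal = √(48.9² + 37.31²) = √3783.2461 ≈ 61.5081 mm.
Equal angle of view means equal diagonal/f ratio, so f₂ = f₁ · (diagonal₂/diagonal₁) = 550 × 61.5081/33.5316.
f₂ = 550 × 1.83433 ≈ 1008.882 mm.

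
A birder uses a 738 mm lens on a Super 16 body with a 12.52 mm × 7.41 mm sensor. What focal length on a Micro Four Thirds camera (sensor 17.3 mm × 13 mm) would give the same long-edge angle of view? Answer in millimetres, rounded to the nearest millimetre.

Equal angle of view means equal width/f ratio, so f₂ = f₁ · (width₂/width₁) = 738 × 17.3/12.52.
f₂ = 738 × 1.38179 ≈ 1019.760 mm.

1020 mm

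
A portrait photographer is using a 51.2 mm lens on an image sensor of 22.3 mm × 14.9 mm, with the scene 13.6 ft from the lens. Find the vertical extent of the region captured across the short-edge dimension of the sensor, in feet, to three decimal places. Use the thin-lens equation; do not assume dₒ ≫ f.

dₒ: 13.6 ft × 304.8 mm/ft = 4145.28 mm.
Similar triangles through the lens centre give W/dₒ = h/dᵢ; with 1/f = 1/dₒ + 1/dᵢ this gives W = h·(dₒ − f)/f.
W = 14.9 mm × (4145.28 − 51.2) / 51.2 = 14.9 × 79.9625 ≈ 1191.441 mm = 1191.441/304.8 ft = 3.90893 ft.

3.909 ft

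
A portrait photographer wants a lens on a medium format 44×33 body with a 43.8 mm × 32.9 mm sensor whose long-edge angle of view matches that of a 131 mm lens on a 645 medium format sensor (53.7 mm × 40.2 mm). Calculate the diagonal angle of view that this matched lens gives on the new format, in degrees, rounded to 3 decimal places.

Equal long-edge AOV ⇒ f₂ = f₁ · 43.8/53.7 = 131 × 0.81564 ≈ 106.8492 mm.
Sensor diagonal = √(43.8² + 32.9²) = √3000.8500 ≈ 54.7800 mm.
Diagonal AOV on the new format = 2·arctan(54.7800 / (2 × 106.8492)) = 2·arctan(0.25634) ≈ 28.7555°.

28.756°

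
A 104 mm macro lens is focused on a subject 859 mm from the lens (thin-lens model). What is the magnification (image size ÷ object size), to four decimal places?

Thin lens: 1/f = 1/dₒ + 1/dᵢ → 1/dᵢ = 1/104 − 1/859 = 0.0084512 mm⁻¹, so dᵢ ≈ 118.3258 mm.
Magnification m = dᵢ/dₒ = 118.3258/859 ≈ 0.13775.

0.1377×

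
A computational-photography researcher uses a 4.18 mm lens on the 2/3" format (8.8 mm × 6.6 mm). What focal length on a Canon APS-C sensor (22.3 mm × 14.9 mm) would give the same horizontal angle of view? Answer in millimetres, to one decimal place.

10.6 mm

Equal angle of view means equal width/f ratio, so f₂ = f₁ · (width₂/width₁) = 4.18 × 22.3/8.8.
f₂ = 4.18 × 2.53409 ≈ 10.592 mm.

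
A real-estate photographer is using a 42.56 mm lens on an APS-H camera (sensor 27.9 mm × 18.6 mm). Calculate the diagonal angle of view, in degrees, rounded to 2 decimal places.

Sensor diagonal = √(27.9² + 18.6²) = √1124.3700 ≈ 33.5316 mm.
Angle of view α = 2·arctan(d/2f) with d = 33.5316 mm and f = 42.56 mm.
d/2f = 0.39393; arctan(0.39393) ≈ 21.5011°, so α ≈ 43.0023°.

43.00°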